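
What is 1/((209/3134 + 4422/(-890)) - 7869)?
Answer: -1394630/10981179739 ≈ -0.00012700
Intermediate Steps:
1/((209/3134 + 4422/(-890)) - 7869) = 1/((209*(1/3134) + 4422*(-1/890)) - 7869) = 1/((209/3134 - 2211/445) - 7869) = 1/(-6836269/1394630 - 7869) = 1/(-10981179739/1394630) = -1394630/10981179739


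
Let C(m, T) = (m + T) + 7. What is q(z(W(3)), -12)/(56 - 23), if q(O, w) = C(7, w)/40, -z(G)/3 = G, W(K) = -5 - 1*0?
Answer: 1/660 ≈ 0.0015152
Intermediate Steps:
C(m, T) = 7 + T + m (C(m, T) = (T + m) + 7 = 7 + T + m)
W(K) = -5 (W(K) = -5 + 0 = -5)
z(G) = -3*G
q(O, w) = 7/20 + w/40 (q(O, w) = (7 + w + 7)/40 = (14 + w)*(1/40) = 7/20 + w/40)
q(z(W(3)), -12)/(56 - 23) = (7/20 + (1/40)*(-12))/(56 - 23) = (7/20 - 3/10)/33 = (1/20)*(1/33) = 1/660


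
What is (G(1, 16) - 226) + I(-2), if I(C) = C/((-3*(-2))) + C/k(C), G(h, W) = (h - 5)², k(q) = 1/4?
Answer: -655/3 ≈ -218.33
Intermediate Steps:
k(q) = ¼
G(h, W) = (-5 + h)²
I(C) = 25*C/6 (I(C) = C/((-3*(-2))) + C/(¼) = C/6 + C*4 = C*(⅙) + 4*C = C/6 + 4*C = 25*C/6)
(G(1, 16) - 226) + I(-2) = ((-5 + 1)² - 226) + (25/6)*(-2) = ((-4)² - 226) - 25/3 = (16 - 226) - 25/3 = -210 - 25/3 = -655/3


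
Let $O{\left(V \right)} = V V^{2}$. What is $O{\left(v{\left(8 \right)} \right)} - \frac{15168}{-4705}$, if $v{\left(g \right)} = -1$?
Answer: $\frac{10463}{4705} \approx 2.2238$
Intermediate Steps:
$O{\left(V \right)} = V^{3}$
$O{\left(v{\left(8 \right)} \right)} - \frac{15168}{-4705} = \left(-1\right)^{3} - \frac{15168}{-4705} = -1 - 15168 \left(- \frac{1}{4705}\right) = -1 - - \frac{15168}{4705} = -1 + \frac{15168}{4705} = \frac{10463}{4705}$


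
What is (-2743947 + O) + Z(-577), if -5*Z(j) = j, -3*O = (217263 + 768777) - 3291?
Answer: -15357073/5 ≈ -3.0714e+6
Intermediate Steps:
O = -327583 (O = -((217263 + 768777) - 3291)/3 = -(986040 - 3291)/3 = -⅓*982749 = -327583)
Z(j) = -j/5
(-2743947 + O) + Z(-577) = (-2743947 - 327583) - ⅕*(-577) = -3071530 + 577/5 = -15357073/5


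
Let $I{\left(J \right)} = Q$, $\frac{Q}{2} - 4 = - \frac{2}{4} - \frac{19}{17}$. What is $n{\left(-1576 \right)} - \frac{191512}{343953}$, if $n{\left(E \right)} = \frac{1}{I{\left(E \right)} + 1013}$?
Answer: $- \frac{3307693423}{5951074806} \approx -0.55581$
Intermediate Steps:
$Q = \frac{81}{17}$ ($Q = 8 + 2 \left(- \frac{2}{4} - \frac{19}{17}\right) = 8 + 2 \left(\left(-2\right) \frac{1}{4} - \frac{19}{17}\right) = 8 + 2 \left(- \frac{1}{2} - \frac{19}{17}\right) = 8 + 2 \left(- \frac{55}{34}\right) = 8 - \frac{55}{17} = \frac{81}{17} \approx 4.7647$)
$I{\left(J \right)} = \frac{81}{17}$
$n{\left(E \right)} = \frac{17}{17302}$ ($n{\left(E \right)} = \frac{1}{\frac{81}{17} + 1013} = \frac{1}{\frac{17302}{17}} = \frac{17}{17302}$)
$n{\left(-1576 \right)} - \frac{191512}{343953} = \frac{17}{17302} - \frac{191512}{343953} = - \frac{3307693423}{5951074806}$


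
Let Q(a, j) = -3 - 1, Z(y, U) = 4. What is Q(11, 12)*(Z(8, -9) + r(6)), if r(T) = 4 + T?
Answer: -56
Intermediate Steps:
Q(a, j) = -4
Q(11, 12)*(Z(8, -9) + r(6)) = -4*(4 + (4 + 6)) = -4*(4 + 10) = -4*14 = -56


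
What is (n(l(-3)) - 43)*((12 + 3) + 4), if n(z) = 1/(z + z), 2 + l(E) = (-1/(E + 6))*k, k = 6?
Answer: -6555/8 ≈ -819.38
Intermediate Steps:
l(E) = -2 - 6/(6 + E) (l(E) = -2 + (-1/(E + 6))*6 = -2 + (-1/(6 + E))*6 = -2 - 1/(6 + E)*6 = -2 - 6/(6 + E))
n(z) = 1/(2*z)
(n(l(-3)) - 43)*((12 + 3) + 4) = (1/(2*((2*(-9 - 1*(-3))/(6 - 3)))) - 43)*((12 + 3) + 4) = (1/(2*((2*(-9 + 3)/3))) - 43)*(15 + 4) = (1/(2*((2*(⅓)*(-6)))) - 43)*19 = ((½)/(-4) - 43)*19 = ((½)*(-¼) - 43)*19 = (-⅛ - 43)*19 = -345/8*19 = -6555/8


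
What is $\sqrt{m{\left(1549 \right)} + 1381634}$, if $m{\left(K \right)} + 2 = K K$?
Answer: $\sqrt{3781033} \approx 1944.5$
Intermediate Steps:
$m{\left(K \right)} = -2 + K^{2}$ ($m{\left(K \right)} = -2 + K K = -2 + K^{2}$)
$\sqrt{m{\left(1549 \right)} + 1381634} = \sqrt{\left(-2 + 1549^{2}\right) + 1381634} = \sqrt{\left(-2 + 2399401\right) + 1381634} = \sqrt{2399399 + 1381634} = \sqrt{3781033}$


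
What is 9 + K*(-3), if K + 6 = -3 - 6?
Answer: 54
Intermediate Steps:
K = -15 (K = -6 + (-3 - 6) = -6 - 9 = -15)
9 + K*(-3) = 9 - 15*(-3) = 9 + 45 = 54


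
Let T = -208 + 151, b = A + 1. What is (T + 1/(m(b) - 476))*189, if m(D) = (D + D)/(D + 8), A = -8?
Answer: -754137/70 ≈ -10773.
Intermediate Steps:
b = -7 (b = -8 + 1 = -7)
m(D) = 2*D/(8 + D) (m(D) = (2*D)/(8 + D) = 2*D/(8 + D))
T = -57
(T + 1/(m(b) - 476))*189 = (-57 + 1/(2*(-7)/(8 - 7) - 476))*189 = (-57 + 1/(2*(-7)/1 - 476))*189 = (-57 + 1/(2*(-7)*1 - 476))*189 = (-57 + 1/(-14 - 476))*189 = (-57 + 1/(-490))*189 = (-57 - 1/490)*189 = -27931/490*189 = -754137/70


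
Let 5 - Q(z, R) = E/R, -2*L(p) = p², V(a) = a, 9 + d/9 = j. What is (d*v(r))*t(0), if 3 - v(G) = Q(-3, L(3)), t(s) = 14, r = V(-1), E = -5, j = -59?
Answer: 7616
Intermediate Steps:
d = -612 (d = -81 + 9*(-59) = -81 - 531 = -612)
L(p) = -p²/2
r = -1
Q(z, R) = 5 + 5/R (Q(z, R) = 5 - (-5)/R = 5 + 5/R)
v(G) = -8/9 (v(G) = 3 - (5 + 5/((-½*3²))) = 3 - (5 + 5/((-½*9))) = 3 - (5 + 5/(-9/2)) = 3 - (5 + 5*(-2/9)) = 3 - (5 - 10/9) = 3 - 1*35/9 = 3 - 35/9 = -8/9)
(d*v(r))*t(0) = -612*(-8/9)*14 = 544*14 = 7616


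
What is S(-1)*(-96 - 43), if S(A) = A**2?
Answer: -139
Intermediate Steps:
S(-1)*(-96 - 43) = (-1)**2*(-96 - 43) = 1*(-139) = -139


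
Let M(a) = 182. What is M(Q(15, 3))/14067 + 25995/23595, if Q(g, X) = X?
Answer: 24664397/22127391 ≈ 1.1147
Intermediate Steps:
M(Q(15, 3))/14067 + 25995/23595 = 182/14067 + 25995/23595 = 182*(1/14067) + 25995*(1/23595) = 182/14067 + 1733/1573 = 24664397/22127391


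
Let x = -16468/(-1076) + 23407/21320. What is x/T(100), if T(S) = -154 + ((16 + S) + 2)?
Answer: -94070923/206462880 ≈ -0.45563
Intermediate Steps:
x = 94070923/5735080 (x = -16468*(-1/1076) + 23407*(1/21320) = 4117/269 + 23407/21320 = 94070923/5735080 ≈ 16.403)
T(S) = -136 + S (T(S) = -154 + (18 + S) = -136 + S)
x/T(100) = 94070923/(5735080*(-136 + 100)) = (94070923/5735080)/(-36) = (94070923/5735080)*(-1/36) = -94070923/206462880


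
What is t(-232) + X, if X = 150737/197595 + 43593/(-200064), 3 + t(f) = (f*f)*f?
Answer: -164546134323050449/13177215360 ≈ -1.2487e+7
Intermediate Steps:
t(f) = -3 + f³ (t(f) = -3 + (f*f)*f = -3 + f²*f = -3 + f³)
X = 7181096111/13177215360 (X = 150737*(1/197595) + 43593*(-1/200064) = 150737/197595 - 14531/66688 = 7181096111/13177215360 ≈ 0.54496)
t(-232) + X = (-3 + (-232)³) + 7181096111/13177215360 = (-3 - 12487168) + 7181096111/13177215360 = -12487171 + 7181096111/13177215360 = -164546134323050449/13177215360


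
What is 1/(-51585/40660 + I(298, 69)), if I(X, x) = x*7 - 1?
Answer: 428/205753 ≈ 0.0020802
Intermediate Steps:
I(X, x) = -1 + 7*x (I(X, x) = 7*x - 1 = -1 + 7*x)
1/(-51585/40660 + I(298, 69)) = 1/(-51585/40660 + (-1 + 7*69)) = 1/(-51585*1/40660 + (-1 + 483)) = 1/(-543/428 + 482) = 1/(205753/428) = 428/205753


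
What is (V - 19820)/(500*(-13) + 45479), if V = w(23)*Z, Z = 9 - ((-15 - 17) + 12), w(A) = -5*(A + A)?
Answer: -8830/12993 ≈ -0.67960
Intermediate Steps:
w(A) = -10*A
Z = 29 (Z = 9 - (-32 + 12) = 9 - 1*(-20) = 9 + 20 = 29)
V = -6670 (V = -10*23*29 = -230*29 = -6670)
(V - 19820)/(500*(-13) + 45479) = (-6670 - 19820)/(500*(-13) + 45479) = -26490/(-6500 + 45479) = -26490/38979 = -26490*1/38979 = -8830/12993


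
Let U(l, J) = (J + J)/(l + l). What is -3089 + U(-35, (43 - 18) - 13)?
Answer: -108127/35 ≈ -3089.3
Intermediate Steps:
U(l, J) = J/l (U(l, J) = (2*J)/((2*l)) = (2*J)*(1/(2*l)) = J/l)
-3089 + U(-35, (43 - 18) - 13) = -3089 + ((43 - 18) - 13)/(-35) = -3089 + (25 - 13)*(-1/35) = -3089 + 12*(-1/35) = -3089 - 12/35 = -108127/35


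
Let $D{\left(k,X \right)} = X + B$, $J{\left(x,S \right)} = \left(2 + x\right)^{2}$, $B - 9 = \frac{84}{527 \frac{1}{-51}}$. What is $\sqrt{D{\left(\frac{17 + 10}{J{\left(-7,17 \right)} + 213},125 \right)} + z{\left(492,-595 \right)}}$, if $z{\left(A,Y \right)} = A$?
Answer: $\frac{\sqrt{593774}}{31} \approx 24.857$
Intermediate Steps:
$B = \frac{27}{31}$ ($B = 9 + \frac{84}{527 \frac{1}{-51}} = 9 + \frac{84}{527 \left(- \frac{1}{51}\right)} = 9 + \frac{84}{- \frac{31}{3}} = 9 + 84 \left(- \frac{3}{31}\right) = 9 - \frac{252}{31} = \frac{27}{31} \approx 0.87097$)
$D{\left(k,X \right)} = \frac{27}{31} + X$ ($D{\left(k,X \right)} = X + \frac{27}{31} = \frac{27}{31} + X$)
$\sqrt{D{\left(\frac{17 + 10}{J{\left(-7,17 \right)} + 213},125 \right)} + z{\left(492,-595 \right)}} = \sqrt{\left(\frac{27}{31} + 125\right) + 492} = \sqrt{\frac{3902}{31} + 492} = \sqrt{\frac{19154}{31}} = \frac{\sqrt{593774}}{31}$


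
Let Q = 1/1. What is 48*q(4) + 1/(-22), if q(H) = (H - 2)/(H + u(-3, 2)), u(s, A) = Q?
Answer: 2107/110 ≈ 19.155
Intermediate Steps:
Q = 1 (Q = 1*1 = 1)
u(s, A) = 1
q(H) = (-2 + H)/(1 + H) (q(H) = (H - 2)/(H + 1) = (-2 + H)/(1 + H))
48*q(4) + 1/(-22) = 48*((-2 + 4)/(1 + 4)) + 1/(-22) = 48*(2/5) - 1/22 = 48*((⅕)*2) - 1/22 = 48*(⅖) - 1/22 = 96/5 - 1/22 = 2107/110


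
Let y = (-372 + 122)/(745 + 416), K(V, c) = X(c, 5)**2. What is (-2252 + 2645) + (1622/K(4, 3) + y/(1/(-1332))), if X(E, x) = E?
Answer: 332837/387 ≈ 860.04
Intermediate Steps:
K(V, c) = c**2
y = -250/1161 ≈ -0.21533
(-2252 + 2645) + (1622/K(4, 3) + y/(1/(-1332))) = (-2252 + 2645) + (1622/(3**2) - 250/(1161*(1/(-1332)))) = 393 + (1622/9 - 250/(1161*(-1/1332))) = 393 + (1622*(1/9) - 250/1161*(-1332)) = 393 + (1622/9 + 37000/129) = 393 + 180746/387 = 332837/387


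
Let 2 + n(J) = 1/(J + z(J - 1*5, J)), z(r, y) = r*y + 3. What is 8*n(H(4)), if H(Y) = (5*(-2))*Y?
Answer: -28200/1763 ≈ -15.995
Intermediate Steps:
z(r, y) = 3 + r*y
H(Y) = -10*Y
n(J) = -2 + 1/(3 + J + J*(-5 + J)) (n(J) = -2 + 1/(J + (3 + (J - 1*5)*J)) = -2 + 1/(J + (3 + (J - 5)*J)) = -2 + 1/(J + (3 + (-5 + J)*J)) = -2 + 1/(J + (3 + J*(-5 + J))) = -2 + 1/(3 + J + J*(-5 + J)))
8*n(H(4)) = 8*((-5 - 2*(-10*4)² + 8*(-10*4))/(3 + (-10*4)² - (-40)*4)) = 8*((-5 - 2*(-40)² + 8*(-40))/(3 + (-40)² - 4*(-40))) = 8*((-5 - 2*1600 - 320)/(3 + 1600 + 160)) = 8*((-5 - 3200 - 320)/1763) = 8*((1/1763)*(-3525)) = 8*(-3525/1763) = -28200/1763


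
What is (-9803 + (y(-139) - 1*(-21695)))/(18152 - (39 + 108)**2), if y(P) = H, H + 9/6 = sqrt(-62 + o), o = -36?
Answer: -23781/6914 - 7*I*sqrt(2)/3457 ≈ -3.4395 - 0.0028636*I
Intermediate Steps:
H = -3/2 + 7*I*sqrt(2) (H = -3/2 + sqrt(-62 - 36) = -3/2 + sqrt(-98) = -3/2 + 7*I*sqrt(2) ≈ -1.5 + 9.8995*I)
y(P) = -3/2 + 7*I*sqrt(2)
(-9803 + (y(-139) - 1*(-21695)))/(18152 - (39 + 108)**2) = (-9803 + ((-3/2 + 7*I*sqrt(2)) - 1*(-21695)))/(18152 - (39 + 108)**2) = (-9803 + ((-3/2 + 7*I*sqrt(2)) + 21695))/(18152 - 1*147**2) = (-9803 + (43387/2 + 7*I*sqrt(2)))/(18152 - 1*21609) = (23781/2 + 7*I*sqrt(2))/(18152 - 21609) = (23781/2 + 7*I*sqrt(2))/(-3457) = (23781/2 + 7*I*sqrt(2))*(-1/3457) = -23781/6914 - 7*I*sqrt(2)/3457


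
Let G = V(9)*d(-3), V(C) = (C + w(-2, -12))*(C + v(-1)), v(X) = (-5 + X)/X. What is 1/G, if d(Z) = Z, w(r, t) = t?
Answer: 1/135 ≈ 0.0074074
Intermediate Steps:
v(X) = (-5 + X)/X
V(C) = (-12 + C)*(6 + C) (V(C) = (C - 12)*(C + (-5 - 1)/(-1)) = (-12 + C)*(C - 1*(-6)) = (-12 + C)*(C + 6) = (-12 + C)*(6 + C))
G = 135 (G = (-72 + 9² - 6*9)*(-3) = (-72 + 81 - 54)*(-3) = -45*(-3) = 135)
1/G = 1/135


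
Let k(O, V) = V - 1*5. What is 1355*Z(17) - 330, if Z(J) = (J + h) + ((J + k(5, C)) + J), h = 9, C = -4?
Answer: 68775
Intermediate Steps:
k(O, V) = -5 + V (k(O, V) = V - 5 = -5 + V)
Z(J) = 3*J (Z(J) = (J + 9) + ((J + (-5 - 4)) + J) = (9 + J) + ((J - 9) + J) = (9 + J) + ((-9 + J) + J) = (9 + J) + (-9 + 2*J) = 3*J)
1355*Z(17) - 330 = 1355*(3*17) - 330 = 1355*51 - 330 = 69105 - 330 = 68775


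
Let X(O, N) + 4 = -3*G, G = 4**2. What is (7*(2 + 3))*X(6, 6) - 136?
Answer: -1956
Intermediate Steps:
G = 16
X(O, N) = -52 (X(O, N) = -4 - 3*16 = -4 - 48 = -52)
(7*(2 + 3))*X(6, 6) - 136 = (7*(2 + 3))*(-52) - 136 = (7*5)*(-52) - 136 = 35*(-52) - 136 = -1820 - 136 = -1956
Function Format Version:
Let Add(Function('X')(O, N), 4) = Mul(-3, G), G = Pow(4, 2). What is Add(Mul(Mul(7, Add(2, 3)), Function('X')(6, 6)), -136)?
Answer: -1956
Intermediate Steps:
G = 16
Function('X')(O, N) = -52 (Function('X')(O, N) = Add(-4, Mul(-3, 16)) = Add(-4, -48) = -52)
Add(Mul(Mul(7, Add(2, 3)), Function('X')(6, 6)), -136) = Add(Mul(Mul(7, Add(2, 3)), -52), -136) = Add(Mul(Mul(7, 5), -52), -136) = Add(Mul(35, -52), -136) = Add(-1820, -136) = -1956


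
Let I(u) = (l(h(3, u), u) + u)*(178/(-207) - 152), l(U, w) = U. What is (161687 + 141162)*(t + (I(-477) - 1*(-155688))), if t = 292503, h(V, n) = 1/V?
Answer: 97994265537679/621 ≈ 1.5780e+11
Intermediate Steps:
I(u) = -31642/621 - 31642*u/207 (I(u) = (1/3 + u)*(178/(-207) - 152) = (⅓ + u)*(178*(-1/207) - 152) = (⅓ + u)*(-178/207 - 152) = (⅓ + u)*(-31642/207) = -31642/621 - 31642*u/207)
(161687 + 141162)*(t + (I(-477) - 1*(-155688))) = (161687 + 141162)*(292503 + ((-31642/621 - 31642/207*(-477)) - 1*(-155688))) = 302849*(292503 + ((-31642/621 + 1677026/23) + 155688)) = 302849*(292503 + (45248060/621 + 155688)) = 302849*(292503 + 141930308/621) = 302849*(323574671/621) = 97994265537679/621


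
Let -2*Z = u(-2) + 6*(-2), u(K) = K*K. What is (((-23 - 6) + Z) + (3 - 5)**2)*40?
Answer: -840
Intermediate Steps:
u(K) = K**2
Z = 4 (Z = -((-2)**2 + 6*(-2))/2 = -(4 - 12)/2 = -1/2*(-8) = 4)
(((-23 - 6) + Z) + (3 - 5)**2)*40 = (((-23 - 6) + 4) + (3 - 5)**2)*40 = ((-29 + 4) + (-2)**2)*40 = (-25 + 4)*40 = -21*40 = -840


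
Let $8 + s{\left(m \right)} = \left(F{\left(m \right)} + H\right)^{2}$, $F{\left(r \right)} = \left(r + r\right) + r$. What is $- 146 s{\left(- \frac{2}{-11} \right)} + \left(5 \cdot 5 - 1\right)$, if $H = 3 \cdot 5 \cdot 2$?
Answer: $- \frac{16338584}{121} \approx -1.3503 \cdot 10^{5}$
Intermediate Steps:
$F{\left(r \right)} = 3 r$ ($F{\left(r \right)} = 2 r + r = 3 r$)
$H = 30$ ($H = 15 \cdot 2 = 30$)
$s{\left(m \right)} = -8 + \left(30 + 3 m\right)^{2}$ ($s{\left(m \right)} = -8 + \left(3 m + 30\right)^{2} = -8 + \left(30 + 3 m\right)^{2}$)
$- 146 s{\left(- \frac{2}{-11} \right)} + \left(5 \cdot 5 - 1\right) = - 146 \left(-8 + 9 \left(10 - \frac{2}{-11}\right)^{2}\right) + \left(5 \cdot 5 - 1\right) = - 146 \left(-8 + 9 \left(10 - - \frac{2}{11}\right)^{2}\right) + \left(25 - 1\right) = - 146 \left(-8 + 9 \left(10 + \frac{2}{11}\right)^{2}\right) + 24 = - 146 \left(-8 + 9 \left(\frac{112}{11}\right)^{2}\right) + 24 = - 146 \left(-8 + 9 \cdot \frac{12544}{121}\right) + 24 = - 146 \left(-8 + \frac{112896}{121}\right) + 24 = \left(-146\right) \frac{111928}{121} + 24 = - \frac{16341488}{121} + 24 = - \frac{16338584}{121}$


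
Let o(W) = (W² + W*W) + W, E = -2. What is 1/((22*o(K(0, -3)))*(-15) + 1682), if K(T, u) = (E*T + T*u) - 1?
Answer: 1/1352 ≈ 0.00073965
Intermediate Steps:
K(T, u) = -1 - 2*T + T*u (K(T, u) = (-2*T + T*u) - 1 = -1 - 2*T + T*u)
o(W) = W + 2*W² (o(W) = (W² + W²) + W = 2*W² + W = W + 2*W²)
1/((22*o(K(0, -3)))*(-15) + 1682) = 1/((22*((-1 - 2*0 + 0*(-3))*(1 + 2*(-1 - 2*0 + 0*(-3)))))*(-15) + 1682) = 1/((22*((-1 + 0 + 0)*(1 + 2*(-1 + 0 + 0))))*(-15) + 1682) = 1/((22*(-(1 + 2*(-1))))*(-15) + 1682) = 1/((22*(-(1 - 2)))*(-15) + 1682) = 1/((22*(-1*(-1)))*(-15) + 1682) = 1/((22*1)*(-15) + 1682) = 1/(22*(-15) + 1682) = 1/(-330 + 1682) = 1/1352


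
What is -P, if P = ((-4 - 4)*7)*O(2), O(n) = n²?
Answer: 224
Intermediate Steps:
P = -224 (P = ((-4 - 4)*7)*2² = -8*7*4 = -56*4 = -224)
-P = -1*(-224) = 224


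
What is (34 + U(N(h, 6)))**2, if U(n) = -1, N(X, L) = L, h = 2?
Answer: 1089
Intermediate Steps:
(34 + U(N(h, 6)))**2 = (34 - 1)**2 = 33**2 = 1089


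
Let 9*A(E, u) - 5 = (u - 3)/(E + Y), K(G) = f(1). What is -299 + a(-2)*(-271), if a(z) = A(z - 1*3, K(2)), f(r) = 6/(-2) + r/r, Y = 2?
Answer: -13493/27 ≈ -499.74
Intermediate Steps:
f(r) = -2 (f(r) = 6*(-½) + 1 = -3 + 1 = -2)
K(G) = -2
A(E, u) = 5/9 + (-3 + u)/(9*(2 + E)) (A(E, u) = 5/9 + ((u - 3)/(E + 2))/9 = 5/9 + ((-3 + u)/(2 + E))/9 = 5/9 + (-3 + u)/(9*(2 + E)))
a(z) = (-10 + 5*z)/(9*(-1 + z)) (a(z) = (7 - 2 + 5*(z - 1*3))/(9*(2 + (z - 1*3))) = (7 - 2 + 5*(z - 3))/(9*(2 + (z - 3))) = (7 - 2 + 5*(-3 + z))/(9*(2 + (-3 + z))) = (7 - 2 + (-15 + 5*z))/(9*(-1 + z)) = (-10 + 5*z)/(9*(-1 + z)))
-299 + a(-2)*(-271) = -299 + (5*(-2 - 2)/(9*(-1 - 2)))*(-271) = -299 + ((5/9)*(-4)/(-3))*(-271) = -299 + ((5/9)*(-⅓)*(-4))*(-271) = -299 + (20/27)*(-271) = -299 - 5420/27 = -13493/27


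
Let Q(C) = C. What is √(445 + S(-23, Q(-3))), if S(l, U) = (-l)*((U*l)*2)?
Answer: √3619 ≈ 60.158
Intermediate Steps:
S(l, U) = -2*U*l² (S(l, U) = (-l)*(2*U*l) = -2*U*l²)
√(445 + S(-23, Q(-3))) = √(445 - 2*(-3)*(-23)²) = √(445 - 2*(-3)*529) = √(445 + 3174) = √3619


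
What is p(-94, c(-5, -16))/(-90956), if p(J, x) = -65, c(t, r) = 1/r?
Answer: 65/90956 ≈ 0.00071463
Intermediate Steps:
p(-94, c(-5, -16))/(-90956) = -65/(-90956) = -65*(-1/90956) = 65/90956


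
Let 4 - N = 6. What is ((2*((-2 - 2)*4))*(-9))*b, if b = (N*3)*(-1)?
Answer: 1728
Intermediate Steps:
N = -2 (N = 4 - 1*6 = 4 - 6 = -2)
b = 6 (b = -2*3*(-1) = -6*(-1) = 6)
((2*((-2 - 2)*4))*(-9))*b = ((2*((-2 - 2)*4))*(-9))*6 = ((2*(-4*4))*(-9))*6 = ((2*(-16))*(-9))*6 = -32*(-9)*6 = 288*6 = 1728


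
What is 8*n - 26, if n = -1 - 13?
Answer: -138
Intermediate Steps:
n = -14
8*n - 26 = 8*(-14) - 26 = -112 - 26 = -138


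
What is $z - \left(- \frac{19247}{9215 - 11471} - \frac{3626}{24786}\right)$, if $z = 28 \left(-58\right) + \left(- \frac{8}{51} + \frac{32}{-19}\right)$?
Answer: $- \frac{289374377479}{177071184} \approx -1634.2$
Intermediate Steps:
$z = - \frac{1575440}{969}$ ($z = -1624 + \left(\left(-8\right) \frac{1}{51} + 32 \left(- \frac{1}{19}\right)\right) = -1624 - \frac{1784}{969} = - \frac{1575440}{969} \approx -1625.8$)
$z - \left(- \frac{19247}{9215 - 11471} - \frac{3626}{24786}\right) = - \frac{1575440}{969} - \left(- \frac{19247}{9215 - 11471} - \frac{3626}{24786}\right) = - \frac{1575440}{969} - \left(- \frac{19247}{-2256} - \frac{1813}{12393}\right) = - \frac{1575440}{969} - \left(\left(-19247\right) \left(- \frac{1}{2256}\right) - \frac{1813}{12393}\right) = - \frac{1575440}{969} - \left(\frac{19247}{2256} - \frac{1813}{12393}\right) = - \frac{1575440}{969} - \frac{78145981}{9319536} = - \frac{289374377479}{177071184}$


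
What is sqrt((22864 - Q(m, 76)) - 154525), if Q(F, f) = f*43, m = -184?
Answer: I*sqrt(134929) ≈ 367.33*I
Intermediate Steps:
Q(F, f) = 43*f
sqrt((22864 - Q(m, 76)) - 154525) = sqrt((22864 - 43*76) - 154525) = sqrt((22864 - 1*3268) - 154525) = sqrt((22864 - 3268) - 154525) = sqrt(19596 - 154525) = sqrt(-134929) = I*sqrt(134929)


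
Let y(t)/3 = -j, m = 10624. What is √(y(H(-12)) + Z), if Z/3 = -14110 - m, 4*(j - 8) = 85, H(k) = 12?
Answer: I*√297159/2 ≈ 272.56*I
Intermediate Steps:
j = 117/4 (j = 8 + (¼)*85 = 8 + 85/4 = 117/4 ≈ 29.250)
y(t) = -351/4 (y(t) = 3*(-1*117/4) = 3*(-117/4) = -351/4)
Z = -74202 (Z = 3*(-14110 - 1*10624) = 3*(-14110 - 10624) = 3*(-24734) = -74202)
√(y(H(-12)) + Z) = √(-351/4 - 74202) = √(-297159/4) = I*√297159/2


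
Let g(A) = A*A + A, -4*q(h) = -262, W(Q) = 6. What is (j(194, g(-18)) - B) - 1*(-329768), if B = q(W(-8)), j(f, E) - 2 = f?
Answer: 659797/2 ≈ 3.2990e+5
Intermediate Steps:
q(h) = 131/2 (q(h) = -¼*(-262) = 131/2)
g(A) = A + A² (g(A) = A² + A = A + A²)
j(f, E) = 2 + f
B = 131/2 ≈ 65.500
(j(194, g(-18)) - B) - 1*(-329768) = ((2 + 194) - 1*131/2) - 1*(-329768) = (196 - 131/2) + 329768 = 261/2 + 329768 = 659797/2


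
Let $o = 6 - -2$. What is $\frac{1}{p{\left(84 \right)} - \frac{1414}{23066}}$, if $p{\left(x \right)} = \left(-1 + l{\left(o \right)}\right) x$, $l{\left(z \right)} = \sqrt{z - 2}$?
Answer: $\frac{1597285901}{670175085209} + \frac{1596121068 \sqrt{6}}{670175085209} \approx 0.0082172$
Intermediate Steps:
$o = 8$ ($o = 6 + 2 = 8$)
$l{\left(z \right)} = \sqrt{-2 + z}$
$p{\left(x \right)} = x \left(-1 + \sqrt{6}\right)$ ($p{\left(x \right)} = \left(-1 + \sqrt{-2 + 8}\right) x = \left(-1 + \sqrt{6}\right) x = x \left(-1 + \sqrt{6}\right)$)
$\frac{1}{p{\left(84 \right)} - \frac{1414}{23066}} = \frac{1}{84 \left(-1 + \sqrt{6}\right) - \frac{1414}{23066}} = \frac{1}{\left(-84 + 84 \sqrt{6}\right) - \frac{707}{11533}} = \frac{1}{- \frac{969479}{11533} + 84 \sqrt{6}}$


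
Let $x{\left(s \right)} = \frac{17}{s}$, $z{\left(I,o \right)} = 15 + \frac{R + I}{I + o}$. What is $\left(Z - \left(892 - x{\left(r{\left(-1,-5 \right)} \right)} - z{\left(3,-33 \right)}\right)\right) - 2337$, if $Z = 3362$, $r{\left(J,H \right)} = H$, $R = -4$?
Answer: $\frac{4339}{30} \approx 144.63$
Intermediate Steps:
$z{\left(I,o \right)} = 15 + \frac{-4 + I}{I + o}$
$\left(Z - \left(892 - x{\left(r{\left(-1,-5 \right)} \right)} - z{\left(3,-33 \right)}\right)\right) - 2337 = \left(3362 - \left(\frac{4477}{5} - \frac{-4 + 15 \left(-33\right) + 16 \cdot 3}{3 - 33}\right)\right) - 2337 = \left(3362 - \left(\frac{4477}{5} - \frac{-4 - 495 + 48}{-30}\right)\right) - 2337 = \left(3362 - \frac{26411}{30}\right) - 2337 = \frac{74449}{30} - 2337 = \frac{4339}{30}$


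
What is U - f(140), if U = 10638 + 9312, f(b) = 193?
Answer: 19757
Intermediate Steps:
U = 19950
U - f(140) = 19950 - 1*193 = 19950 - 193 = 19757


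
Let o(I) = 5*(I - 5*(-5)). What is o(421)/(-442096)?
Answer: -1115/221048 ≈ -0.0050442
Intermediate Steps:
o(I) = 125 + 5*I (o(I) = 5*(I + 25) = 5*(25 + I) = 125 + 5*I)
o(421)/(-442096) = (125 + 5*421)/(-442096) = (125 + 2105)*(-1/442096) = 2230*(-1/442096) = -1115/221048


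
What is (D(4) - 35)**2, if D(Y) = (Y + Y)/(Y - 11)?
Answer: 64009/49 ≈ 1306.3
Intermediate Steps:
D(Y) = 2*Y/(-11 + Y) (D(Y) = (2*Y)/(-11 + Y) = 2*Y/(-11 + Y))
(D(4) - 35)**2 = (2*4/(-11 + 4) - 35)**2 = (2*4/(-7) - 35)**2 = (2*4*(-1/7) - 35)**2 = (-8/7 - 35)**2 = (-253/7)**2 = 64009/49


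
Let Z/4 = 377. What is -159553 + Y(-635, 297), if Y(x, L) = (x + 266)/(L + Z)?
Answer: -287993534/1805 ≈ -1.5955e+5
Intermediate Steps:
Z = 1508 (Z = 4*377 = 1508)
Y(x, L) = (266 + x)/(1508 + L) (Y(x, L) = (x + 266)/(L + 1508) = (266 + x)/(1508 + L))
-159553 + Y(-635, 297) = -159553 + (266 - 635)/(1508 + 297) = -159553 - 369/1805 = -287993534/1805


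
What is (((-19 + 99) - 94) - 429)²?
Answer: 196249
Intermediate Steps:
(((-19 + 99) - 94) - 429)² = ((80 - 94) - 429)² = (-14 - 429)² = (-443)² = 196249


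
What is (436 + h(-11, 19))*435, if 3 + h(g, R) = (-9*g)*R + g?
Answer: 1001805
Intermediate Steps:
h(g, R) = -3 + g - 9*R*g (h(g, R) = -3 + ((-9*g)*R + g) = -3 + (-9*R*g + g) = -3 + (g - 9*R*g) = -3 + g - 9*R*g)
(436 + h(-11, 19))*435 = (436 + (-3 - 11 - 9*19*(-11)))*435 = (436 + (-3 - 11 + 1881))*435 = (436 + 1867)*435 = 2303*435 = 1001805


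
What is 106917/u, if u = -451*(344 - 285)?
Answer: -106917/26609 ≈ -4.0181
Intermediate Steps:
u = -26609 (u = -451*59 = -26609)
106917/u = 106917/(-26609) = 106917*(-1/26609) = -106917/26609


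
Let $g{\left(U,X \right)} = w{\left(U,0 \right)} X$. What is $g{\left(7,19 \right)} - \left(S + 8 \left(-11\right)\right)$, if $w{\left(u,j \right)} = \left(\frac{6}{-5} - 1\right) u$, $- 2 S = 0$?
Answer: $- \frac{1023}{5} \approx -204.6$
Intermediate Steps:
$S = 0$ ($S = \left(- \frac{1}{2}\right) 0 = 0$)
$w{\left(u,j \right)} = - \frac{11 u}{5}$ ($w{\left(u,j \right)} = \left(6 \left(- \frac{1}{5}\right) - 1\right) u = \left(- \frac{6}{5} - 1\right) u = - \frac{11 u}{5}$)
$g{\left(U,X \right)} = - \frac{11 U X}{5}$ ($g{\left(U,X \right)} = - \frac{11 U}{5} X = - \frac{11 U X}{5}$)
$g{\left(7,19 \right)} - \left(S + 8 \left(-11\right)\right) = \left(- \frac{11}{5}\right) 7 \cdot 19 - \left(0 + 8 \left(-11\right)\right) = - \frac{1463}{5} - \left(0 - 88\right) = - \frac{1463}{5} - -88 = - \frac{1463}{5} + 88 = - \frac{1023}{5}$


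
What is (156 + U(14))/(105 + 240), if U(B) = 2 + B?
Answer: 172/345 ≈ 0.49855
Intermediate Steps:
(156 + U(14))/(105 + 240) = (156 + (2 + 14))/(105 + 240) = (156 + 16)/345 = 172*(1/345) = 172/345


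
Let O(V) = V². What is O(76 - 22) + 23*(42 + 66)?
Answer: 5400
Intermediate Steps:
O(76 - 22) + 23*(42 + 66) = (76 - 22)² + 23*(42 + 66) = 54² + 23*108 = 2916 + 2484 = 5400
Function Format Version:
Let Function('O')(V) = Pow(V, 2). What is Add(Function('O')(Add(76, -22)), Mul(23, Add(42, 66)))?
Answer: 5400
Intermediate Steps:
Add(Function('O')(Add(76, -22)), Mul(23, Add(42, 66))) = Add(Pow(Add(76, -22), 2), Mul(23, Add(42, 66))) = Add(Pow(54, 2), Mul(23, 108)) = Add(2916, 2484) = 5400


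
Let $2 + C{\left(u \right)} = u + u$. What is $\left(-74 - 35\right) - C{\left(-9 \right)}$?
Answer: $-89$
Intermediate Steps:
$C{\left(u \right)} = -2 + 2 u$ ($C{\left(u \right)} = -2 + \left(u + u\right) = -2 + 2 u$)
$\left(-74 - 35\right) - C{\left(-9 \right)} = \left(-74 - 35\right) - \left(-2 + 2 \left(-9\right)\right) = -109 - \left(-2 - 18\right) = -109 - -20 = -109 + 20 = -89$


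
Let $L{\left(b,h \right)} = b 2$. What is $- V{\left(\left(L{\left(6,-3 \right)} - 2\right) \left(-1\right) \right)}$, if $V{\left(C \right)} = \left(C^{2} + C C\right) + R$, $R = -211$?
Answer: $11$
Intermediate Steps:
$L{\left(b,h \right)} = 2 b$
$V{\left(C \right)} = -211 + 2 C^{2}$ ($V{\left(C \right)} = \left(C^{2} + C C\right) - 211 = \left(C^{2} + C^{2}\right) - 211 = 2 C^{2} - 211 = -211 + 2 C^{2}$)
$- V{\left(\left(L{\left(6,-3 \right)} - 2\right) \left(-1\right) \right)} = - (-211 + 2 \left(\left(2 \cdot 6 - 2\right) \left(-1\right)\right)^{2}) = - (-211 + 2 \left(\left(12 - 2\right) \left(-1\right)\right)^{2}) = - (-211 + 2 \left(10 \left(-1\right)\right)^{2}) = - (-211 + 2 \left(-10\right)^{2}) = - (-211 + 2 \cdot 100) = - (-211 + 200) = \left(-1\right) \left(-11\right) = 11$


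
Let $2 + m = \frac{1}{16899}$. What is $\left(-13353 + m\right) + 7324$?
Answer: $- \frac{101917868}{16899} \approx -6031.0$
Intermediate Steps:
$m = - \frac{33797}{16899}$ ($m = -2 + \frac{1}{16899} = - \frac{33797}{16899} \approx -1.9999$)
$\left(-13353 + m\right) + 7324 = \left(-13353 - \frac{33797}{16899}\right) + 7324 = - \frac{225686144}{16899} + 7324 = - \frac{101917868}{16899}$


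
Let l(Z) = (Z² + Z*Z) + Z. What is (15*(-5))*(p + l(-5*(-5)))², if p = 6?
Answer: -123072075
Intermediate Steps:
l(Z) = Z + 2*Z² (l(Z) = (Z² + Z²) + Z = 2*Z² + Z = Z + 2*Z²)
(15*(-5))*(p + l(-5*(-5)))² = (15*(-5))*(6 + (-5*(-5))*(1 + 2*(-5*(-5))))² = -75*(6 + 25*(1 + 2*25))² = -75*(6 + 25*(1 + 50))² = -75*(6 + 25*51)² = -75*(6 + 1275)² = -75*1281² = -75*1640961 = -123072075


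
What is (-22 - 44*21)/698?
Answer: -473/349 ≈ -1.3553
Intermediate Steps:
(-22 - 44*21)/698 = (-22 - 924)*(1/698) = -946*1/698 = -473/349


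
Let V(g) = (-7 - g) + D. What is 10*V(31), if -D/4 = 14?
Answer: -940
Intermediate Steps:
D = -56 (D = -4*14 = -56)
V(g) = -63 - g (V(g) = (-7 - g) - 56 = -63 - g)
10*V(31) = 10*(-63 - 1*31) = 10*(-63 - 31) = 10*(-94) = -940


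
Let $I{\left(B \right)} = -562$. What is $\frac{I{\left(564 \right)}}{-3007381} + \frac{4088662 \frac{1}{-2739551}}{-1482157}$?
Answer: $\frac{2294266081041156}{12211304216789013167} \approx 0.00018788$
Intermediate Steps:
$\frac{I{\left(564 \right)}}{-3007381} + \frac{4088662 \frac{1}{-2739551}}{-1482157} = - \frac{562}{-3007381} + \frac{4088662 \frac{1}{-2739551}}{-1482157} = \left(-562\right) \left(- \frac{1}{3007381}\right) + 4088662 \left(- \frac{1}{2739551}\right) \left(- \frac{1}{1482157}\right) = \frac{562}{3007381} - - \frac{4088662}{4060444691507} = \frac{562}{3007381} + \frac{4088662}{4060444691507} = \frac{2294266081041156}{12211304216789013167}$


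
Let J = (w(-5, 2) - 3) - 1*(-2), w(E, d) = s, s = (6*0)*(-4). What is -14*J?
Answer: 14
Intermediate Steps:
s = 0 (s = 0*(-4) = 0)
w(E, d) = 0
J = -1 (J = (0 - 3) - 1*(-2) = -3 + 2 = -1)
-14*J = -14*(-1) = 14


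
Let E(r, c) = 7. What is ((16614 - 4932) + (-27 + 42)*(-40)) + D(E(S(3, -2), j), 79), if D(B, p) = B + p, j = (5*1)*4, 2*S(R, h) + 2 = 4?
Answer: 11168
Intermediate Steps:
S(R, h) = 1 (S(R, h) = -1 + (½)*4 = -1 + 2 = 1)
j = 20 (j = 5*4 = 20)
((16614 - 4932) + (-27 + 42)*(-40)) + D(E(S(3, -2), j), 79) = ((16614 - 4932) + (-27 + 42)*(-40)) + (7 + 79) = (11682 + 15*(-40)) + 86 = (11682 - 600) + 86 = 11082 + 86 = 11168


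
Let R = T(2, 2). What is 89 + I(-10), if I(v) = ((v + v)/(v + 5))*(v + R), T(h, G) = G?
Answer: 57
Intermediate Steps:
R = 2
I(v) = 2*v*(2 + v)/(5 + v) (I(v) = ((v + v)/(v + 5))*(v + 2) = ((2*v)/(5 + v))*(2 + v) = (2*v/(5 + v))*(2 + v) = 2*v*(2 + v)/(5 + v))
89 + I(-10) = 89 + 2*(-10)*(2 - 10)/(5 - 10) = 89 + 2*(-10)*(-8)/(-5) = 89 + 2*(-10)*(-1/5)*(-8) = 89 - 32 = 57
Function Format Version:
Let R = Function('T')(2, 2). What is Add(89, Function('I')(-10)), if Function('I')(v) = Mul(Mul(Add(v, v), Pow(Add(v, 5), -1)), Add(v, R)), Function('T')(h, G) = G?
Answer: 57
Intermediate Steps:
R = 2
Function('I')(v) = Mul(2, v, Pow(Add(5, v), -1), Add(2, v)) (Function('I')(v) = Mul(Mul(Add(v, v), Pow(Add(v, 5), -1)), Add(v, 2)) = Mul(Mul(Mul(2, v), Pow(Add(5, v), -1)), Add(2, v)) = Mul(Mul(2, v, Pow(Add(5, v), -1)), Add(2, v)) = Mul(2, v, Pow(Add(5, v), -1), Add(2, v)))
Add(89, Function('I')(-10)) = Add(89, Mul(2, -10, Pow(Add(5, -10), -1), Add(2, -10))) = Add(89, Mul(2, -10, Pow(-5, -1), -8)) = Add(89, Mul(2, -10, Rational(-1, 5), -8)) = Add(89, -32) = 57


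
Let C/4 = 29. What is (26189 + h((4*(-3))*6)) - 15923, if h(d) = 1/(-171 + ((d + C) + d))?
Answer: 2042933/199 ≈ 10266.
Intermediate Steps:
C = 116 (C = 4*29 = 116)
h(d) = 1/(-55 + 2*d) (h(d) = 1/(-171 + ((d + 116) + d)) = 1/(-171 + ((116 + d) + d)) = 1/(-171 + (116 + 2*d)) = 1/(-55 + 2*d))
(26189 + h((4*(-3))*6)) - 15923 = (26189 + 1/(-55 + 2*((4*(-3))*6))) - 15923 = (26189 + 1/(-55 + 2*(-12*6))) - 15923 = (26189 + 1/(-55 + 2*(-72))) - 15923 = (26189 + 1/(-55 - 144)) - 15923 = (26189 + 1/(-199)) - 15923 = (26189 - 1/199) - 15923 = 5211610/199 - 15923 = 2042933/199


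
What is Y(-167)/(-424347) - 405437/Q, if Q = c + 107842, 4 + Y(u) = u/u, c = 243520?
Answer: -5213482441/4518163958 ≈ -1.1539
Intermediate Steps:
Y(u) = -3 (Y(u) = -4 + u/u = -4 + 1 = -3)
Q = 351362 (Q = 243520 + 107842 = 351362)
Y(-167)/(-424347) - 405437/Q = -3/(-424347) - 405437/351362 = -3*(-1/424347) - 405437*1/351362 = 1/141449 - 405437/351362 = -5213482441/4518163958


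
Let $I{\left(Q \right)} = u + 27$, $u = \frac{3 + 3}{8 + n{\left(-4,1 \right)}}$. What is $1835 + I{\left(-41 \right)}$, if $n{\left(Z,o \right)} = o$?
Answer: $\frac{5588}{3} \approx 1862.7$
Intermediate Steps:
$u = \frac{2}{3}$ ($u = \frac{3 + 3}{8 + 1} = \frac{6}{9} = 6 \cdot \frac{1}{9} = \frac{2}{3} \approx 0.66667$)
$I{\left(Q \right)} = \frac{83}{3}$ ($I{\left(Q \right)} = \frac{2}{3} + 27 = \frac{83}{3}$)
$1835 + I{\left(-41 \right)} = 1835 + \frac{83}{3} = \frac{5588}{3}$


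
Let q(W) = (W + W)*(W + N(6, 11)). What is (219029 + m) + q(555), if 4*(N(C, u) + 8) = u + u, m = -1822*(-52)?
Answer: 927048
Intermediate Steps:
m = 94744
N(C, u) = -8 + u/2 (N(C, u) = -8 + (u + u)/4 = -8 + (2*u)/4 = -8 + u/2)
q(W) = 2*W*(-5/2 + W) (q(W) = (W + W)*(W + (-8 + (½)*11)) = (2*W)*(W + (-8 + 11/2)) = (2*W)*(W - 5/2) = (2*W)*(-5/2 + W) = 2*W*(-5/2 + W))
(219029 + m) + q(555) = (219029 + 94744) + 555*(-5 + 2*555) = 313773 + 555*(-5 + 1110) = 313773 + 555*1105 = 313773 + 613275 = 927048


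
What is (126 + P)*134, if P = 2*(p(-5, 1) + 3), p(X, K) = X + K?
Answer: 16616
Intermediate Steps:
p(X, K) = K + X
P = -2 (P = 2*((1 - 5) + 3) = 2*(-4 + 3) = 2*(-1) = -2)
(126 + P)*134 = (126 - 2)*134 = 124*134 = 16616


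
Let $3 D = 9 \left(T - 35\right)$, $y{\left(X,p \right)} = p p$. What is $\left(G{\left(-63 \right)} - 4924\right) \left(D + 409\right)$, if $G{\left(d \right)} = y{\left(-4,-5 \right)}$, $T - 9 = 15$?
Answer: $-1842024$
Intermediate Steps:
$T = 24$ ($T = 9 + 15 = 24$)
$y{\left(X,p \right)} = p^{2}$
$G{\left(d \right)} = 25$ ($G{\left(d \right)} = \left(-5\right)^{2} = 25$)
$D = -33$ ($D = \frac{9 \left(24 - 35\right)}{3} = \frac{9 \left(-11\right)}{3} = \frac{1}{3} \left(-99\right) = -33$)
$\left(G{\left(-63 \right)} - 4924\right) \left(D + 409\right) = \left(25 - 4924\right) \left(-33 + 409\right) = \left(-4899\right) 376 = -1842024$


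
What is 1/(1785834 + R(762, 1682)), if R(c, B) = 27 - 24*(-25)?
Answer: 1/1786461 ≈ 5.5977e-7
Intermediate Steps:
R(c, B) = 627 (R(c, B) = 27 + 600 = 627)
1/(1785834 + R(762, 1682)) = 1/(1785834 + 627) = 1/1786461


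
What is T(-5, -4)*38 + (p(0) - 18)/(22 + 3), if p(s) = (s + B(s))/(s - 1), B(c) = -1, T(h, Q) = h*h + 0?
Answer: 23733/25 ≈ 949.32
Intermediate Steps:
T(h, Q) = h² (T(h, Q) = h² + 0 = h²)
p(s) = 1 (p(s) = (s - 1)/(s - 1) = (-1 + s)/(-1 + s) = 1)
T(-5, -4)*38 + (p(0) - 18)/(22 + 3) = (-5)²*38 + (1 - 18)/(22 + 3) = 25*38 - 17/25 = 950 - 17*1/25 = 950 - 17/25 = 23733/25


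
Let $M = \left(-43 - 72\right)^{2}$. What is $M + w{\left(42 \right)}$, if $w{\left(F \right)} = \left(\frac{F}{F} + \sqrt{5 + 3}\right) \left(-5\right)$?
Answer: $13220 - 10 \sqrt{2} \approx 13206.0$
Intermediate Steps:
$w{\left(F \right)} = -5 - 10 \sqrt{2}$ ($w{\left(F \right)} = \left(1 + \sqrt{8}\right) \left(-5\right) = \left(1 + 2 \sqrt{2}\right) \left(-5\right) = -5 - 10 \sqrt{2}$)
$M = 13225$ ($M = \left(-115\right)^{2} = 13225$)
$M + w{\left(42 \right)} = 13225 - \left(5 + 10 \sqrt{2}\right) = 13220 - 10 \sqrt{2}$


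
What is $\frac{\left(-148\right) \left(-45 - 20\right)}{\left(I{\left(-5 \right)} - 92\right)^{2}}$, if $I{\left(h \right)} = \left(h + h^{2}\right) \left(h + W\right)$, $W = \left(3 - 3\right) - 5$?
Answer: $\frac{2405}{21316} \approx 0.11283$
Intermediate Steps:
$W = -5$ ($W = 0 - 5 = -5$)
$I{\left(h \right)} = \left(-5 + h\right) \left(h + h^{2}\right)$ ($I{\left(h \right)} = \left(h + h^{2}\right) \left(h - 5\right) = \left(h + h^{2}\right) \left(-5 + h\right) = \left(-5 + h\right) \left(h + h^{2}\right)$)
$\frac{\left(-148\right) \left(-45 - 20\right)}{\left(I{\left(-5 \right)} - 92\right)^{2}} = \frac{\left(-148\right) \left(-45 - 20\right)}{\left(- 5 \left(-5 + \left(-5\right)^{2} - -20\right) - 92\right)^{2}} = \frac{\left(-148\right) \left(-65\right)}{\left(- 5 \left(-5 + 25 + 20\right) - 92\right)^{2}} = \frac{9620}{\left(\left(-5\right) 40 - 92\right)^{2}} = \frac{9620}{\left(-200 - 92\right)^{2}} = \frac{9620}{\left(-292\right)^{2}} = \frac{9620}{85264} = 9620 \cdot \frac{1}{85264} = \frac{2405}{21316}$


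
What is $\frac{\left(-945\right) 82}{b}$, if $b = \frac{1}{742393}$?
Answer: $-57528033570$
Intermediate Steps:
$b = \frac{1}{742393} \approx 1.347 \cdot 10^{-6}$
$\frac{\left(-945\right) 82}{b} = \left(-945\right) 82 \frac{1}{\frac{1}{742393}} = \left(-77490\right) 742393 = -57528033570$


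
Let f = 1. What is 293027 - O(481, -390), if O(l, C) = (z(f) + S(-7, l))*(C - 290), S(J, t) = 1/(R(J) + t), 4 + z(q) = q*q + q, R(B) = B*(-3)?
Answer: 73208757/251 ≈ 2.9167e+5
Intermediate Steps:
R(B) = -3*B
z(q) = -4 + q + q**2 (z(q) = -4 + (q*q + q) = -4 + (q**2 + q) = -4 + (q + q**2) = -4 + q + q**2)
S(J, t) = 1/(t - 3*J) (S(J, t) = 1/(-3*J + t) = 1/(t - 3*J))
O(l, C) = (-290 + C)*(-2 + 1/(21 + l)) (O(l, C) = ((-4 + 1 + 1**2) + 1/(l - 3*(-7)))*(C - 290) = ((-4 + 1 + 1) + 1/(l + 21))*(-290 + C) = (-2 + 1/(21 + l))*(-290 + C) = (-290 + C)*(-2 + 1/(21 + l)))
293027 - O(481, -390) = 293027 - (-290 - 390 + 2*(21 + 481)*(290 - 1*(-390)))/(21 + 481) = 293027 - (-290 - 390 + 2*502*(290 + 390))/502 = 293027 - (-290 - 390 + 2*502*680)/502 = 293027 - (-290 - 390 + 682720)/502 = 293027 - 682040/502 = 293027 - 1*341020/251 = 293027 - 341020/251 = 73208757/251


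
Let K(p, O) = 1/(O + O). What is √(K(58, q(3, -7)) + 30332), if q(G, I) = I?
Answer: 3*√660562/14 ≈ 174.16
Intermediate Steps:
K(p, O) = 1/(2*O)
√(K(58, q(3, -7)) + 30332) = √((½)/(-7) + 30332) = √((½)*(-⅐) + 30332) = √(-1/14 + 30332) = √(424647/14) = 3*√660562/14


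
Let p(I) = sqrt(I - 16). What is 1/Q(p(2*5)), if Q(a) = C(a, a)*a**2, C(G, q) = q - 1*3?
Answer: 1/30 + I*sqrt(6)/90 ≈ 0.033333 + 0.027217*I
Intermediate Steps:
C(G, q) = -3 + q (C(G, q) = q - 3 = -3 + q)
p(I) = sqrt(-16 + I)
Q(a) = a**2*(-3 + a) (Q(a) = (-3 + a)*a**2 = a**2*(-3 + a))
1/Q(p(2*5)) = 1/((sqrt(-16 + 2*5))**2*(-3 + sqrt(-16 + 2*5))) = 1/((sqrt(-16 + 10))**2*(-3 + sqrt(-16 + 10))) = 1/((sqrt(-6))**2*(-3 + sqrt(-6))) = 1/((I*sqrt(6))**2*(-3 + I*sqrt(6))) = 1/(-6*(-3 + I*sqrt(6))) = 1/(18 - 6*I*sqrt(6))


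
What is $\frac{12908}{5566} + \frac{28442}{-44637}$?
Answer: $\frac{208933112}{124224771} \approx 1.6819$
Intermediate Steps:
$\frac{12908}{5566} + \frac{28442}{-44637} = 12908 \cdot \frac{1}{5566} + 28442 \left(- \frac{1}{44637}\right) = \frac{6454}{2783} - \frac{28442}{44637} = \frac{208933112}{124224771}$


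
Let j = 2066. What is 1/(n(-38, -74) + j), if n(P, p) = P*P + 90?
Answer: 1/3600 ≈ 0.00027778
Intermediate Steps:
n(P, p) = 90 + P² (n(P, p) = P² + 90 = 90 + P²)
1/(n(-38, -74) + j) = 1/((90 + (-38)²) + 2066) = 1/((90 + 1444) + 2066) = 1/(1534 + 2066) = 1/3600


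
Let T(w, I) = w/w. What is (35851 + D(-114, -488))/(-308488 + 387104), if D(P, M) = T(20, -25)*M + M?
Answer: 1125/2536 ≈ 0.44361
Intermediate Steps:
T(w, I) = 1
D(P, M) = 2*M (D(P, M) = 1*M + M = M + M = 2*M)
(35851 + D(-114, -488))/(-308488 + 387104) = (35851 + 2*(-488))/(-308488 + 387104) = (35851 - 976)/78616 = 34875*(1/78616) = 1125/2536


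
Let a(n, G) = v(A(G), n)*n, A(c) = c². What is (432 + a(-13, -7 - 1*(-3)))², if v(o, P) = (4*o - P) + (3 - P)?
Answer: 603729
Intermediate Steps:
v(o, P) = 3 - 2*P + 4*o (v(o, P) = (-P + 4*o) + (3 - P) = 3 - 2*P + 4*o)
a(n, G) = n*(3 - 2*n + 4*G²) (a(n, G) = (3 - 2*n + 4*G²)*n = n*(3 - 2*n + 4*G²))
(432 + a(-13, -7 - 1*(-3)))² = (432 - 13*(3 - 2*(-13) + 4*(-7 - 1*(-3))²))² = (432 - 13*(3 + 26 + 4*(-7 + 3)²))² = (432 - 13*(3 + 26 + 4*(-4)²))² = (432 - 13*(3 + 26 + 4*16))² = (432 - 13*(3 + 26 + 64))² = (432 - 13*93)² = (432 - 1209)² = (-777)² = 603729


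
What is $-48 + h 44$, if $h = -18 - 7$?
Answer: $-1148$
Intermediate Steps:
$h = -25$ ($h = -18 - 7 = -25$)
$-48 + h 44 = -48 - 1100 = -1148$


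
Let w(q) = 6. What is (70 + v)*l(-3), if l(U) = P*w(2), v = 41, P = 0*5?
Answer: 0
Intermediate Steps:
P = 0
l(U) = 0 (l(U) = 0*6 = 0)
(70 + v)*l(-3) = (70 + 41)*0 = 111*0 = 0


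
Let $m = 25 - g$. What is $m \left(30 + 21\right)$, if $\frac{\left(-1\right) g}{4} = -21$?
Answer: $-3009$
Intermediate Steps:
$g = 84$ ($g = \left(-4\right) \left(-21\right) = 84$)
$m = -59$ ($m = 25 - 84 = -59$)
$m \left(30 + 21\right) = - 59 \left(30 + 21\right) = \left(-59\right) 51 = -3009$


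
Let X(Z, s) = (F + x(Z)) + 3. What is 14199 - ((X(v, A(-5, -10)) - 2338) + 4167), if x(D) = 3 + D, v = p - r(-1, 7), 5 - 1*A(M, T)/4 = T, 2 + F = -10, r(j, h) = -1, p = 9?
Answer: 12366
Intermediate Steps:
F = -12 (F = -2 - 10 = -12)
A(M, T) = 20 - 4*T
v = 10 (v = 9 - 1*(-1) = 9 + 1 = 10)
X(Z, s) = -6 + Z (X(Z, s) = (-12 + (3 + Z)) + 3 = (-9 + Z) + 3 = -6 + Z)
14199 - ((X(v, A(-5, -10)) - 2338) + 4167) = 14199 - (((-6 + 10) - 2338) + 4167) = 14199 - ((4 - 2338) + 4167) = 14199 - (-2334 + 4167) = 14199 - 1*1833 = 14199 - 1833 = 12366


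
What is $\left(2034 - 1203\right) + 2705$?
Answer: $3536$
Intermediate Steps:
$\left(2034 - 1203\right) + 2705 = 831 + 2705 = 3536$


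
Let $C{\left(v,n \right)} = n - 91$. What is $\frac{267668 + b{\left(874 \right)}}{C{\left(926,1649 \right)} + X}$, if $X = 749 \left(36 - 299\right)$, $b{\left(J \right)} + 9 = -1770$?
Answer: $- \frac{20453}{15033} \approx -1.3605$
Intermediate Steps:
$b{\left(J \right)} = -1779$ ($b{\left(J \right)} = -9 - 1770 = -1779$)
$C{\left(v,n \right)} = -91 + n$ ($C{\left(v,n \right)} = n - 91 = -91 + n$)
$X = -196987$ ($X = 749 \left(-263\right) = -196987$)
$\frac{267668 + b{\left(874 \right)}}{C{\left(926,1649 \right)} + X} = \frac{267668 - 1779}{\left(-91 + 1649\right) - 196987} = \frac{265889}{1558 - 196987} = \frac{265889}{-195429} = 265889 \left(- \frac{1}{195429}\right) = - \frac{20453}{15033}$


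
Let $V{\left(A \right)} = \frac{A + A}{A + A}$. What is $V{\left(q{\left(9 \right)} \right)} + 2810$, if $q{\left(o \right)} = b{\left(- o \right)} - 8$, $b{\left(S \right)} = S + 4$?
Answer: $2811$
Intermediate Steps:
$b{\left(S \right)} = 4 + S$
$q{\left(o \right)} = -4 - o$ ($q{\left(o \right)} = \left(4 - o\right) - 8 = -4 - o$)
$V{\left(A \right)} = 1$ ($V{\left(A \right)} = \frac{2 A}{2 A} = 2 A \frac{1}{2 A} = 1$)
$V{\left(q{\left(9 \right)} \right)} + 2810 = 1 + 2810 = 2811$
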